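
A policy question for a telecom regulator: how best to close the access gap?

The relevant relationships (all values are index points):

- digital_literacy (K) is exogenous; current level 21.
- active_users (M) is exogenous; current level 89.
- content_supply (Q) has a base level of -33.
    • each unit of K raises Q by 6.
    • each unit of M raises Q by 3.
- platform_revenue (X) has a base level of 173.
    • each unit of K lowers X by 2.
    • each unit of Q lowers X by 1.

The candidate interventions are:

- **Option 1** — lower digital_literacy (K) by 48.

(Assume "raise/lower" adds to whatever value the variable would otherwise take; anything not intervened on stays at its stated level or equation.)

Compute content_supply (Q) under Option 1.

72

Option 1 (K − 48):
  K = 21 − 48 = -27
  M = 89
  Q = -33 + 6·(-27) + 3·89 = 72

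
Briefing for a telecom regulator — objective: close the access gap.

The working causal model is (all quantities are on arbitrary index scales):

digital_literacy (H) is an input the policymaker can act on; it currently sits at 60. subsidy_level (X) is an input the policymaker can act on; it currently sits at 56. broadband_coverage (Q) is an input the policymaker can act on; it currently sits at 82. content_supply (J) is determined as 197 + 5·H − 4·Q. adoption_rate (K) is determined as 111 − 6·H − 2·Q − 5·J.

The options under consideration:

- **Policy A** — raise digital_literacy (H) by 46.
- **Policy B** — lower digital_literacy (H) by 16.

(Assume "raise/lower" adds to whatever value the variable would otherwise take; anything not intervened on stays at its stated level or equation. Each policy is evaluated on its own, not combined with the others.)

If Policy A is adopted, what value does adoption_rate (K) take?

Policy A (H + 46):
  H = 60 + 46 = 106
  Q = 82
  J = 197 + 5·106 − 4·82 = 399
  K = 111 − 6·106 − 2·82 − 5·399 = -2684

-2684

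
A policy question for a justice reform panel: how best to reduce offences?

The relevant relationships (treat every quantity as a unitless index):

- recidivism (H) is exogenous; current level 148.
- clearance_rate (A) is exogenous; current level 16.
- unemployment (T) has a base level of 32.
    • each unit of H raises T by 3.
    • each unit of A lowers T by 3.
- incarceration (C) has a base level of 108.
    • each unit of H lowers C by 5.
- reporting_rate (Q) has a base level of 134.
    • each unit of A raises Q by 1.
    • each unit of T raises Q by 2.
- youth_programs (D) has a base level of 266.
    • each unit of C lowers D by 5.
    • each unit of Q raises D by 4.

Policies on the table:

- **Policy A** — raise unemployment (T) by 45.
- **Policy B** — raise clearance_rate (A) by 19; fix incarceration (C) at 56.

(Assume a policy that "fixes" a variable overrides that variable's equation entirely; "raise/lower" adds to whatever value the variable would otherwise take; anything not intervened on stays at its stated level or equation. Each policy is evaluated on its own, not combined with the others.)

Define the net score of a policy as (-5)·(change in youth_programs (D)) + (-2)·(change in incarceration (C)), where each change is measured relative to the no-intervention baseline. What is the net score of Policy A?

Baseline:
  H = 148
  A = 16
  T = 32 + 3·148 − 3·16 = 428
  C = 108 − 5·148 = -632
  Q = 134 + 16 + 2·428 = 1006
  D = 266 − 5·(-632) + 4·1006 = 7450
Policy A (T + 45):
  H = 148
  A = 16
  T = 32 + 3·148 − 3·16 (+45 from intervention) = 473
  C = 108 − 5·148 = -632
  Q = 134 + 16 + 2·473 = 1096
  D = 266 − 5·(-632) + 4·1096 = 7810
ΔD = 7810 − 7450 = 360; ΔC = -632 − (-632) = 0
Score = (-5)·360 + (-2)·0 = -1800

-1800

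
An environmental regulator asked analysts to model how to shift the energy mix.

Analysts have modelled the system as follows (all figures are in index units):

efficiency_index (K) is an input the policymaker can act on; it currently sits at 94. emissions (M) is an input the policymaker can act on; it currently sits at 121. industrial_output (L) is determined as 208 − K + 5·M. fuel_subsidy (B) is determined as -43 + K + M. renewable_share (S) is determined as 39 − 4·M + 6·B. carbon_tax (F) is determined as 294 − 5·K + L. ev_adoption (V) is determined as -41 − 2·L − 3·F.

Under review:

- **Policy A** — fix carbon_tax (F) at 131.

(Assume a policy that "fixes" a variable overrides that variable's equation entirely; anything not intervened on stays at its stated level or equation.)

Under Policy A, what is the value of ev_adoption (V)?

Policy A (F := 131):
  K = 94
  M = 121
  L = 208 − 94 + 5·121 = 719
  F = 131
  V = -41 − 2·719 − 3·131 = -1872

-1872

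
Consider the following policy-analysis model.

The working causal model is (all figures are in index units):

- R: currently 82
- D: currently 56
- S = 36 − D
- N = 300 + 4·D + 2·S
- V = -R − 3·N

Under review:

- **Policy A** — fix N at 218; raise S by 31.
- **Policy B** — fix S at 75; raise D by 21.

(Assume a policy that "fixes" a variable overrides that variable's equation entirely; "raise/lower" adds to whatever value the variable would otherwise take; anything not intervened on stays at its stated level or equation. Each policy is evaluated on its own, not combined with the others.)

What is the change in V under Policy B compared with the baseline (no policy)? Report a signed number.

Baseline:
  R = 82
  D = 56
  S = 36 − 56 = -20
  N = 300 + 4·56 + 2·(-20) = 484
  V = 0 − 82 − 3·484 = -1534
Policy B (S := 75, D + 21):
  R = 82
  D = 56 + 21 = 77
  S = 75
  N = 300 + 4·77 + 2·75 = 758
  V = 0 − 82 − 3·758 = -2356
Change in V: -2356 − (-1534) = -822

-822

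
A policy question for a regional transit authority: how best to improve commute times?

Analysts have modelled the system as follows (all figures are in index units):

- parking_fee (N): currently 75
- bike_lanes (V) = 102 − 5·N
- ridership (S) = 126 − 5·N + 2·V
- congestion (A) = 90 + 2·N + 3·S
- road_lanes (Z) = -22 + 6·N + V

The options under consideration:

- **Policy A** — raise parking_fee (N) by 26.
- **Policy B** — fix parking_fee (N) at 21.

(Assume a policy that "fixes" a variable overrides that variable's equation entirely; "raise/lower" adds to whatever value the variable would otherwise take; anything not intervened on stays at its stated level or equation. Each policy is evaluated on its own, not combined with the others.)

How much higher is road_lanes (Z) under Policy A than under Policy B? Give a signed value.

Policy A (N + 26):
  N = 75 + 26 = 101
  V = 102 − 5·101 = -403
  Z = -22 + 6·101 + (-403) = 181
Policy B (N := 21):
  N = 21
  V = 102 − 5·21 = -3
  Z = -22 + 6·21 + (-3) = 101
Z: 181 − 101 = 80

80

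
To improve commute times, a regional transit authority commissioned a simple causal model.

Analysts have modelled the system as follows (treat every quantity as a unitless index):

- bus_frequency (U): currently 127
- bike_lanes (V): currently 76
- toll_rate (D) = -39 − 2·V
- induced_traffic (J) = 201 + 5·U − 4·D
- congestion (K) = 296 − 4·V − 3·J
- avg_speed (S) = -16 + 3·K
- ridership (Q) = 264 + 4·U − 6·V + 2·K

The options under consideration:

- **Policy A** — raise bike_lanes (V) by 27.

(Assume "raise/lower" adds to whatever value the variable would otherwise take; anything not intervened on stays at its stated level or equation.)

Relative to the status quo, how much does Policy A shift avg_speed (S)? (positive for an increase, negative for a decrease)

Baseline:
  U = 127
  V = 76
  D = -39 − 2·76 = -191
  J = 201 + 5·127 − 4·(-191) = 1600
  K = 296 − 4·76 − 3·1600 = -4808
  S = -16 + 3·(-4808) = -14440
Policy A (V + 27):
  U = 127
  V = 76 + 27 = 103
  D = -39 − 2·103 = -245
  J = 201 + 5·127 − 4·(-245) = 1816
  K = 296 − 4·103 − 3·1816 = -5564
  S = -16 + 3·(-5564) = -16708
Change in S: -16708 − (-14440) = -2268

-2268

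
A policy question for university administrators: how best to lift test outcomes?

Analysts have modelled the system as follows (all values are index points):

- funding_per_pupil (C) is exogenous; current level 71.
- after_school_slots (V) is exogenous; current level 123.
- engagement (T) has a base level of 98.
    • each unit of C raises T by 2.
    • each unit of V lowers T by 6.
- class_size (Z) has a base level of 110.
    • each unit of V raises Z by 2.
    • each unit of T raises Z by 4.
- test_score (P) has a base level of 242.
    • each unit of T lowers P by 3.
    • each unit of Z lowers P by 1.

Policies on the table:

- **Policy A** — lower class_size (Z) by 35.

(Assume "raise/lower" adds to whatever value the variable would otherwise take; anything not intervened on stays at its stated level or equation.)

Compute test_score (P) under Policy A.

3407

Policy A (Z − 35):
  C = 71
  V = 123
  T = 98 + 2·71 − 6·123 = -498
  Z = 110 + 2·123 + 4·(-498) (−35 from intervention) = -1671
  P = 242 − 3·(-498) − (-1671) = 3407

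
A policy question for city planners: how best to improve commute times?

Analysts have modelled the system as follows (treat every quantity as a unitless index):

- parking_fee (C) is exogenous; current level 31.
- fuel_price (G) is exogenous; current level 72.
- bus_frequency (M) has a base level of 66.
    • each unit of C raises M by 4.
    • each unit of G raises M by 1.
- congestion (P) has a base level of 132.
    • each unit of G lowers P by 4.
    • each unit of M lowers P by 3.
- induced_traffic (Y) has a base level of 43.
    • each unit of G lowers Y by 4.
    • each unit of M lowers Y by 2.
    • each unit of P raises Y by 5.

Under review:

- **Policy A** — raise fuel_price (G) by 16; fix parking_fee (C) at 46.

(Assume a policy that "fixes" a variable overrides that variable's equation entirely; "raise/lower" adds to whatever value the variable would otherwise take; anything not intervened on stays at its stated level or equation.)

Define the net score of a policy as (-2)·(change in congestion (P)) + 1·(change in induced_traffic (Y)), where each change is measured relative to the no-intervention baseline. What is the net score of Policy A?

-1092

Baseline:
  C = 31
  G = 72
  M = 66 + 4·31 + 72 = 262
  P = 132 − 4·72 − 3·262 = -942
  Y = 43 − 4·72 − 2·262 + 5·(-942) = -5479
Policy A (G + 16, C := 46):
  C = 46
  G = 72 + 16 = 88
  M = 66 + 4·46 + 88 = 338
  P = 132 − 4·88 − 3·338 = -1234
  Y = 43 − 4·88 − 2·338 + 5·(-1234) = -7155
ΔP = -1234 − (-942) = -292; ΔY = -7155 − (-5479) = -1676
Score = (-2)·(-292) + 1·(-1676) = -1092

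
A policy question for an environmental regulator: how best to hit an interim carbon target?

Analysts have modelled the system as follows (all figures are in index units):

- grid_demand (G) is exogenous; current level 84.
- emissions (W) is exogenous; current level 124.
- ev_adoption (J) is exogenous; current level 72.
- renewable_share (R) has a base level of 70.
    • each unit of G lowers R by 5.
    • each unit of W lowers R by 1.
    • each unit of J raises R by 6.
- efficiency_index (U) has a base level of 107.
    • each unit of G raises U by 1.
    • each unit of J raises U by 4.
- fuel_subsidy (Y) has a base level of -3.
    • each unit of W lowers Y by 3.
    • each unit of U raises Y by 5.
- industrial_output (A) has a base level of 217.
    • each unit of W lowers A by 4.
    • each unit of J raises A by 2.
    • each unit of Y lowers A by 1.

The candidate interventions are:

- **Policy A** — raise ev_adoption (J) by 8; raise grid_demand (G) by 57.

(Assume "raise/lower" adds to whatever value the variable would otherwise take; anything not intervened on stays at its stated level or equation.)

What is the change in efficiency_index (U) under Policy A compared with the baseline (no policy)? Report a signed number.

89

Baseline:
  G = 84
  J = 72
  U = 107 + 84 + 4·72 = 479
Policy A (J + 8, G + 57):
  G = 84 + 57 = 141
  J = 72 + 8 = 80
  U = 107 + 141 + 4·80 = 568
Change in U: 568 − 479 = 89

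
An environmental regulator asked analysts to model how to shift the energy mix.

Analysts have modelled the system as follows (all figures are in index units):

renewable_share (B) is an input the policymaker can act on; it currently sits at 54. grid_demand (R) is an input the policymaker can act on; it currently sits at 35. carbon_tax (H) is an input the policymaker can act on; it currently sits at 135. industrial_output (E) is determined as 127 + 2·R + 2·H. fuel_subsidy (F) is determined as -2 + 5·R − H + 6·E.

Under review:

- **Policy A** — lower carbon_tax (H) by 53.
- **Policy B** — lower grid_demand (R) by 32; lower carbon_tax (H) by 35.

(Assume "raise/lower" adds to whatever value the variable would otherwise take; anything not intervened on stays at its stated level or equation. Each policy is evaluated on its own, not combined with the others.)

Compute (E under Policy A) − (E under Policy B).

28

Policy A (H − 53):
  R = 35
  H = 135 − 53 = 82
  E = 127 + 2·35 + 2·82 = 361
Policy B (R − 32, H − 35):
  R = 35 − 32 = 3
  H = 135 − 35 = 100
  E = 127 + 2·3 + 2·100 = 333
E: 361 − 333 = 28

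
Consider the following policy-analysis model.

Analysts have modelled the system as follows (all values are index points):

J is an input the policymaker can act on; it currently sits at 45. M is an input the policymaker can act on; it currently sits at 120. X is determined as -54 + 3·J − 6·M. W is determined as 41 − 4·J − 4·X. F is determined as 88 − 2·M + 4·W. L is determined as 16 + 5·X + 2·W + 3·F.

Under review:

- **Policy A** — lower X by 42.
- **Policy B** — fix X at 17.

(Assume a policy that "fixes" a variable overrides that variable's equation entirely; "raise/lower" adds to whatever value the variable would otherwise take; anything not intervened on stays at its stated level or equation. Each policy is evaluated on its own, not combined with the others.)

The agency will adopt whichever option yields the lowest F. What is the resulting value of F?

-980

Policy A (X − 42):
  J = 45
  M = 120
  X = -54 + 3·45 − 6·120 (−42 from intervention) = -681
  W = 41 − 4·45 − 4·(-681) = 2585
  F = 88 − 2·120 + 4·2585 = 10188
Policy B (X := 17):
  J = 45
  M = 120
  X = 17
  W = 41 − 4·45 − 4·17 = -207
  F = 88 − 2·120 + 4·(-207) = -980
Comparing — Policy A: F=10188, Policy B: F=-980. Lowest is -980 (Policy B).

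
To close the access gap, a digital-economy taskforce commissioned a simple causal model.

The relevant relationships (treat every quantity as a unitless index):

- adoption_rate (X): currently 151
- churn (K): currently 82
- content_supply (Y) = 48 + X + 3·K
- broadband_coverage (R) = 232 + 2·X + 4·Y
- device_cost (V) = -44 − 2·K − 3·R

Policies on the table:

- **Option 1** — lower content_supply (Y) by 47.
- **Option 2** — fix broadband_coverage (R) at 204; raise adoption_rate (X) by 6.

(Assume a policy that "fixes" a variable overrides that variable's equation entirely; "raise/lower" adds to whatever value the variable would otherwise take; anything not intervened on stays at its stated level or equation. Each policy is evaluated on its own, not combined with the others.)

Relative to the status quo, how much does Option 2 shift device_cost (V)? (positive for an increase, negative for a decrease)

Baseline:
  X = 151
  K = 82
  Y = 48 + 151 + 3·82 = 445
  R = 232 + 2·151 + 4·445 = 2314
  V = -44 − 2·82 − 3·2314 = -7150
Option 2 (R := 204, X + 6):
  X = 151 + 6 = 157
  K = 82
  Y = 48 + 157 + 3·82 = 451
  R = 204
  V = -44 − 2·82 − 3·204 = -820
Change in V: -820 − (-7150) = 6330

6330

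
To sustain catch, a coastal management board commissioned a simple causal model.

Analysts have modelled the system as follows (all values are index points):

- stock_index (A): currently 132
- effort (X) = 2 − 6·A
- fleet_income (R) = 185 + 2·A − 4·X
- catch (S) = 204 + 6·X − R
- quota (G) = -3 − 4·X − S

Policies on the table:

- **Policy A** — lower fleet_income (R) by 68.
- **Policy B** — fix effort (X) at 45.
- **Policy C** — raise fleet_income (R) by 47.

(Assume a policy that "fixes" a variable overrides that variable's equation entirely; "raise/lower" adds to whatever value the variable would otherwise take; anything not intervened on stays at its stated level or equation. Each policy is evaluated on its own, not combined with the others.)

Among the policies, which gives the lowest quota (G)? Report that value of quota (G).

Policy A (R − 68):
  A = 132
  X = 2 − 6·132 = -790
  R = 185 + 2·132 − 4·(-790) (−68 from intervention) = 3541
  S = 204 + 6·(-790) − 3541 = -8077
  G = -3 − 4·(-790) − (-8077) = 11234
Policy B (X := 45):
  A = 132
  X = 45
  R = 185 + 2·132 − 4·45 = 269
  S = 204 + 6·45 − 269 = 205
  G = -3 − 4·45 − 205 = -388
Policy C (R + 47):
  A = 132
  X = 2 − 6·132 = -790
  R = 185 + 2·132 − 4·(-790) (+47 from intervention) = 3656
  S = 204 + 6·(-790) − 3656 = -8192
  G = -3 − 4·(-790) − (-8192) = 11349
Comparing — Policy A: G=11234, Policy B: G=-388, Policy C: G=11349. Lowest is -388 (Policy B).

-388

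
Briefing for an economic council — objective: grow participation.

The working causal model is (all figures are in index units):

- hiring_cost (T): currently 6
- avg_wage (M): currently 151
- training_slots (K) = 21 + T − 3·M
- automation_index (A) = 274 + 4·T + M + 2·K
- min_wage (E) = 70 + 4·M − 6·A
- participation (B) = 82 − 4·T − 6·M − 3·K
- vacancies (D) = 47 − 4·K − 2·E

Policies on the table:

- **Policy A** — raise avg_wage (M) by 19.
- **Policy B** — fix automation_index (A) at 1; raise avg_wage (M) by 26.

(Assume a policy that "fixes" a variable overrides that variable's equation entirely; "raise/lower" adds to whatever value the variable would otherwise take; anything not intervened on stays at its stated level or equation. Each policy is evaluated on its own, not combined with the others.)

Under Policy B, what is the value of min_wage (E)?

772

Policy B (A := 1, M + 26):
  T = 6
  M = 151 + 26 = 177
  K = 21 + 6 − 3·177 = -504
  A = 1
  E = 70 + 4·177 − 6·1 = 772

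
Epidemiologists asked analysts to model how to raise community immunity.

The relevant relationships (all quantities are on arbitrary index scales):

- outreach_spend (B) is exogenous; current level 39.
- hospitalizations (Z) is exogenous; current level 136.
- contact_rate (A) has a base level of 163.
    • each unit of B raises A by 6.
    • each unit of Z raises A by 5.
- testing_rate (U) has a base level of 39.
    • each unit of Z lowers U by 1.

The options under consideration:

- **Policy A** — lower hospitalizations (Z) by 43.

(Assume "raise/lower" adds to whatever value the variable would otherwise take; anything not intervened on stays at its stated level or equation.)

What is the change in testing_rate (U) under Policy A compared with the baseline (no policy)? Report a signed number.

Baseline:
  Z = 136
  U = 39 − 136 = -97
Policy A (Z − 43):
  Z = 136 − 43 = 93
  U = 39 − 93 = -54
Change in U: -54 − (-97) = 43

43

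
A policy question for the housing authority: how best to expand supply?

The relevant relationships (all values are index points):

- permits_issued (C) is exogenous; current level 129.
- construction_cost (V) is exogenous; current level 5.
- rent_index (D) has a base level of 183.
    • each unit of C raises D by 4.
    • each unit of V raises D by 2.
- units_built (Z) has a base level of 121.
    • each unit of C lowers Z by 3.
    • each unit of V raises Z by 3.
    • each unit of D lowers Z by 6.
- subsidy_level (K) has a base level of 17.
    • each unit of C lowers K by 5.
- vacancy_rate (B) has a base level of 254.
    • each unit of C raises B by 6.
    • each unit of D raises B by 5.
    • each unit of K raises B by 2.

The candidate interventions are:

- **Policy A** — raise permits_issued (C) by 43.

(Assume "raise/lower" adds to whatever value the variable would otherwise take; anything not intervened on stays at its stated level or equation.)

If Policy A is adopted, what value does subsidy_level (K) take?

-843

Policy A (C + 43):
  C = 129 + 43 = 172
  K = 17 − 5·172 = -843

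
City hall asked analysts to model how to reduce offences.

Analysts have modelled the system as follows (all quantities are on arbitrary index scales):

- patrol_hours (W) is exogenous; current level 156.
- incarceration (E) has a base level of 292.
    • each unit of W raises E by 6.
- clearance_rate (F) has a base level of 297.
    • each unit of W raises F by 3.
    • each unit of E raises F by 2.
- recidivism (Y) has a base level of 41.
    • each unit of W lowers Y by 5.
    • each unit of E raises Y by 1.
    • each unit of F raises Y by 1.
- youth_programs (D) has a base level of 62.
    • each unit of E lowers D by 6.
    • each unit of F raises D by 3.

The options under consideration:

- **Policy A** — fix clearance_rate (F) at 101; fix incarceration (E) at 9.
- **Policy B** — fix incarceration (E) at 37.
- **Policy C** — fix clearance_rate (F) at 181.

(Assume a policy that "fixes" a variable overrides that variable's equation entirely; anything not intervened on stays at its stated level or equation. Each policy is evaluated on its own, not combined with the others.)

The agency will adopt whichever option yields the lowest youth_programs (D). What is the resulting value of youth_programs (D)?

Policy A (F := 101, E := 9):
  W = 156
  E = 9
  F = 101
  D = 62 − 6·9 + 3·101 = 311
Policy B (E := 37):
  W = 156
  E = 37
  F = 297 + 3·156 + 2·37 = 839
  D = 62 − 6·37 + 3·839 = 2357
Policy C (F := 181):
  W = 156
  E = 292 + 6·156 = 1228
  F = 181
  D = 62 − 6·1228 + 3·181 = -6763
Comparing — Policy A: D=311, Policy B: D=2357, Policy C: D=-6763. Lowest is -6763 (Policy C).

-6763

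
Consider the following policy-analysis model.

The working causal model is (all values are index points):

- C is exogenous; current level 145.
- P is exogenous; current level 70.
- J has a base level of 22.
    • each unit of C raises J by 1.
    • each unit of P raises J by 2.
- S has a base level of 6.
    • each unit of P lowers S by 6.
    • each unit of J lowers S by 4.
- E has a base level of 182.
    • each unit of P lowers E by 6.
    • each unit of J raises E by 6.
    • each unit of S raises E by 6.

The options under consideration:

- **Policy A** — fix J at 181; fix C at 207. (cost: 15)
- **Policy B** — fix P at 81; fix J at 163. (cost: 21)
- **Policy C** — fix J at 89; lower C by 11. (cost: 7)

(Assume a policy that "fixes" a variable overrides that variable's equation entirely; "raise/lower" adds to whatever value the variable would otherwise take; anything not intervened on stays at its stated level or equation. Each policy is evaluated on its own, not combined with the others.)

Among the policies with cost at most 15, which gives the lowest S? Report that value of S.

-1138

Policy A (J := 181, C := 207):
  C = 207
  P = 70
  J = 181
  S = 6 − 6·70 − 4·181 = -1138
Policy C (J := 89, C − 11):
  C = 145 − 11 = 134
  P = 70
  J = 89
  S = 6 − 6·70 − 4·89 = -770
Comparing — Policy A: S=-1138, Policy C: S=-770. Lowest is -1138 (Policy A).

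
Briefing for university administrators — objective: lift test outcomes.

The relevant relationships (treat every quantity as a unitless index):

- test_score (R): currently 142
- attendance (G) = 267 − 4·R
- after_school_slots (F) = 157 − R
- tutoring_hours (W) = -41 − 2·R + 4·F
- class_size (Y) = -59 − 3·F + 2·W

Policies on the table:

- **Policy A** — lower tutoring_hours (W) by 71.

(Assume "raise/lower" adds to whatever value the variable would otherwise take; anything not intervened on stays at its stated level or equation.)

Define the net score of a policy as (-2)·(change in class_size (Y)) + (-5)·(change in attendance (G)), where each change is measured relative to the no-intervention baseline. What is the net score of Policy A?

284

Baseline:
  R = 142
  G = 267 − 4·142 = -301
  F = 157 − 142 = 15
  W = -41 − 2·142 + 4·15 = -265
  Y = -59 − 3·15 + 2·(-265) = -634
Policy A (W − 71):
  R = 142
  G = 267 − 4·142 = -301
  F = 157 − 142 = 15
  W = -41 − 2·142 + 4·15 (−71 from intervention) = -336
  Y = -59 − 3·15 + 2·(-336) = -776
ΔY = -776 − (-634) = -142; ΔG = -301 − (-301) = 0
Score = (-2)·(-142) + (-5)·0 = 284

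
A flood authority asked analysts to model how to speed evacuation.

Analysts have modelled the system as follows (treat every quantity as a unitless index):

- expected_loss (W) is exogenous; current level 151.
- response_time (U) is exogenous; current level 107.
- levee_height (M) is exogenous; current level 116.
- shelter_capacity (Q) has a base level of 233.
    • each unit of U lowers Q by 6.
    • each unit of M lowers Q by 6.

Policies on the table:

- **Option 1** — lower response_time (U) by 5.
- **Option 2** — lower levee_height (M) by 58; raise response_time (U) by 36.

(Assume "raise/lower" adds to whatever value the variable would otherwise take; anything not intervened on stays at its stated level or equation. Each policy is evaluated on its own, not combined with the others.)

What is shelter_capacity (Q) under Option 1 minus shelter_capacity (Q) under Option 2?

Option 1 (U − 5):
  U = 107 − 5 = 102
  M = 116
  Q = 233 − 6·102 − 6·116 = -1075
Option 2 (M − 58, U + 36):
  U = 107 + 36 = 143
  M = 116 − 58 = 58
  Q = 233 − 6·143 − 6·58 = -973
Q: -1075 − (-973) = -102

-102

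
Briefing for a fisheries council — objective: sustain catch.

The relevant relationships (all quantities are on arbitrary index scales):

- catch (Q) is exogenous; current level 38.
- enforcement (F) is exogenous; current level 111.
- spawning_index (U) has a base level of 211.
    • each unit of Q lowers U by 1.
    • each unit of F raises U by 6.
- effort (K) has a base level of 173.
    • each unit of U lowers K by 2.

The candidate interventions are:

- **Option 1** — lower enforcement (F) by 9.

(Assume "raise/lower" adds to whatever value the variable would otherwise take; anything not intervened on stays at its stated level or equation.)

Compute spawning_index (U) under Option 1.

Option 1 (F − 9):
  Q = 38
  F = 111 − 9 = 102
  U = 211 − 38 + 6·102 = 785

785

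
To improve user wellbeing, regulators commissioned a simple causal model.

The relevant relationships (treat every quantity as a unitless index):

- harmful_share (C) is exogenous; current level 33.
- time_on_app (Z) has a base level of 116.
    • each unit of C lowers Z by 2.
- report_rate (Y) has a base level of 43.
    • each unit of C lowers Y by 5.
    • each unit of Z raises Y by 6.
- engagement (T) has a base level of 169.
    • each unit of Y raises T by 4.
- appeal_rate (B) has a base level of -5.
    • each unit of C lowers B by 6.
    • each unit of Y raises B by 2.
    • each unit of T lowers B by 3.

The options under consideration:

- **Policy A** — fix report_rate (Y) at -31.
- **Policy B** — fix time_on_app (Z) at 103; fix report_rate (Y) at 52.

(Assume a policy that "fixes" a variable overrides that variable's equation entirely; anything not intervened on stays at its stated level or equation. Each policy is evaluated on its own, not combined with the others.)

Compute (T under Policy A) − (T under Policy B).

-332

Policy A (Y := -31):
  C = 33
  Z = 116 − 2·33 = 50
  Y = -31
  T = 169 + 4·(-31) = 45
Policy B (Z := 103, Y := 52):
  C = 33
  Z = 103
  Y = 52
  T = 169 + 4·52 = 377
T: 45 − 377 = -332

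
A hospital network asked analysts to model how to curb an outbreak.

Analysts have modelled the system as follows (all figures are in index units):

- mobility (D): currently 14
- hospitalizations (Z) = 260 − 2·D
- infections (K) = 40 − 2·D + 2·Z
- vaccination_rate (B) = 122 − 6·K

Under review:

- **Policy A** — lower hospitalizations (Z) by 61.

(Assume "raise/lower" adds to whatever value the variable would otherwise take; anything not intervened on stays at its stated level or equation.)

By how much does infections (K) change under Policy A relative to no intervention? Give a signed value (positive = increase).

Baseline:
  D = 14
  Z = 260 − 2·14 = 232
  K = 40 − 2·14 + 2·232 = 476
Policy A (Z − 61):
  D = 14
  Z = 260 − 2·14 (−61 from intervention) = 171
  K = 40 − 2·14 + 2·171 = 354
Change in K: 354 − 476 = -122

-122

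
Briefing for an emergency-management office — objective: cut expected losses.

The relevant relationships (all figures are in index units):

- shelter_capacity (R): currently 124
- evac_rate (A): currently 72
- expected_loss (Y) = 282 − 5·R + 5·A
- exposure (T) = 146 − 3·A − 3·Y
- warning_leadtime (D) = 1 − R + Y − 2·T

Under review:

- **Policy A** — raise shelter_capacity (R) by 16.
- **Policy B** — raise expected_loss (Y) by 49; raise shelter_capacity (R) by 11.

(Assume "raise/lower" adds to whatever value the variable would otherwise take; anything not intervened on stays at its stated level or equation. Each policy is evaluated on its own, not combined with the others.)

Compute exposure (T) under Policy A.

Policy A (R + 16):
  R = 124 + 16 = 140
  A = 72
  Y = 282 − 5·140 + 5·72 = -58
  T = 146 − 3·72 − 3·(-58) = 104

104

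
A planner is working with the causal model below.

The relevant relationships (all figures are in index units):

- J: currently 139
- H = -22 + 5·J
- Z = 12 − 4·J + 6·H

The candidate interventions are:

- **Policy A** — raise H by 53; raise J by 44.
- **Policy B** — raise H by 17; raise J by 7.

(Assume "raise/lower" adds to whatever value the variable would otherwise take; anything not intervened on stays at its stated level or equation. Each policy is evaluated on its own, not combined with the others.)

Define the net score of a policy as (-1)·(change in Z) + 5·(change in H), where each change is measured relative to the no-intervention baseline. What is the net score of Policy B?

Baseline:
  J = 139
  H = -22 + 5·139 = 673
  Z = 12 − 4·139 + 6·673 = 3494
Policy B (H + 17, J + 7):
  J = 139 + 7 = 146
  H = -22 + 5·146 (+17 from intervention) = 725
  Z = 12 − 4·146 + 6·725 = 3778
ΔZ = 3778 − 3494 = 284; ΔH = 725 − 673 = 52
Score = (-1)·284 + 5·52 = -24

-24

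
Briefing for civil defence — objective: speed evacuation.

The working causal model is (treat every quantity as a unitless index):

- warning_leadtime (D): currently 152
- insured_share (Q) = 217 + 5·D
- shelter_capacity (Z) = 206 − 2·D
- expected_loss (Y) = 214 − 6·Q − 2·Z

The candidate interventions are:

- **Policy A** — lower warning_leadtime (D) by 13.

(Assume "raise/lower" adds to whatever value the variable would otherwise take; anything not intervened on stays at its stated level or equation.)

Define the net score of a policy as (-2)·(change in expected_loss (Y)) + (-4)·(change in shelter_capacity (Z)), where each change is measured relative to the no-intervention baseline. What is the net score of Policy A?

-780

Baseline:
  D = 152
  Q = 217 + 5·152 = 977
  Z = 206 − 2·152 = -98
  Y = 214 − 6·977 − 2·(-98) = -5452
Policy A (D − 13):
  D = 152 − 13 = 139
  Q = 217 + 5·139 = 912
  Z = 206 − 2·139 = -72
  Y = 214 − 6·912 − 2·(-72) = -5114
ΔY = -5114 − (-5452) = 338; ΔZ = -72 − (-98) = 26
Score = (-2)·338 + (-4)·26 = -780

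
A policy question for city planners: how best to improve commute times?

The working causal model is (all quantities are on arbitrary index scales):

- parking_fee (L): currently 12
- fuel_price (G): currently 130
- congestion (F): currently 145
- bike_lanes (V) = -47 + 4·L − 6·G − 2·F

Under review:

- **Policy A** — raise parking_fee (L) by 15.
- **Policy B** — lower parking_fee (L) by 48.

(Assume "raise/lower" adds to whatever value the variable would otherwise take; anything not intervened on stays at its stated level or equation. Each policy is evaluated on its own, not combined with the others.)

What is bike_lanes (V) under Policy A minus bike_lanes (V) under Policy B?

252

Policy A (L + 15):
  L = 12 + 15 = 27
  G = 130
  F = 145
  V = -47 + 4·27 − 6·130 − 2·145 = -1009
Policy B (L − 48):
  L = 12 − 48 = -36
  G = 130
  F = 145
  V = -47 + 4·(-36) − 6·130 − 2·145 = -1261
V: -1009 − (-1261) = 252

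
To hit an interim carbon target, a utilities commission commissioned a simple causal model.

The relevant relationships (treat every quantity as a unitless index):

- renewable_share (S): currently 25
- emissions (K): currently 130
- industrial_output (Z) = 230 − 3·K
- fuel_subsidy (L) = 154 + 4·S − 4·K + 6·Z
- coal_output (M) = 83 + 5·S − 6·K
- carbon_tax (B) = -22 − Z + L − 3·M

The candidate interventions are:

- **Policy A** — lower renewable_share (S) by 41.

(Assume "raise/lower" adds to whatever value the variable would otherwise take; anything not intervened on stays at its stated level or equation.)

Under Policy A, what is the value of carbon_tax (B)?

1079

Policy A (S − 41):
  S = 25 − 41 = -16
  K = 130
  Z = 230 − 3·130 = -160
  L = 154 + 4·(-16) − 4·130 + 6·(-160) = -1390
  M = 83 + 5·(-16) − 6·130 = -777
  B = -22 − (-160) + (-1390) − 3·(-777) = 1079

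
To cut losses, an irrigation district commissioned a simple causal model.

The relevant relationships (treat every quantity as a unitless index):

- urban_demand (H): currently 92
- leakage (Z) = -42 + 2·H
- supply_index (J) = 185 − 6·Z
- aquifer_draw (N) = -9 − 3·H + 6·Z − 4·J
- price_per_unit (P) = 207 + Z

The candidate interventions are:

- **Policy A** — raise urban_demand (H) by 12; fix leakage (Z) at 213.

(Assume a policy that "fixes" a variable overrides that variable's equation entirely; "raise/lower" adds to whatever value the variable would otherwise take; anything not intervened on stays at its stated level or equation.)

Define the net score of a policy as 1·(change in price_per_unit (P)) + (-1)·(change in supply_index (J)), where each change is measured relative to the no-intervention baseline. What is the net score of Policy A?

Baseline:
  H = 92
  Z = -42 + 2·92 = 142
  J = 185 − 6·142 = -667
  P = 207 + 142 = 349
Policy A (H + 12, Z := 213):
  H = 92 + 12 = 104
  Z = 213
  J = 185 − 6·213 = -1093
  P = 207 + 213 = 420
ΔP = 420 − 349 = 71; ΔJ = -1093 − (-667) = -426
Score = 1·71 + (-1)·(-426) = 497

497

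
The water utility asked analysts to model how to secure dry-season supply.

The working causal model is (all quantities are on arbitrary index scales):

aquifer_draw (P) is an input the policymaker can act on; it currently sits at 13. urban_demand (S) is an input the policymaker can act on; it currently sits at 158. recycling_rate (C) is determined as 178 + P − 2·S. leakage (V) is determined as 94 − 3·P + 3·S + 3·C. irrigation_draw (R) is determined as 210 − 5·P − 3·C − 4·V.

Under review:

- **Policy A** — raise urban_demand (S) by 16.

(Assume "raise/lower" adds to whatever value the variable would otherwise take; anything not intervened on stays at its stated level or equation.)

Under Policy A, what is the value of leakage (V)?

Policy A (S + 16):
  P = 13
  S = 158 + 16 = 174
  C = 178 + 13 − 2·174 = -157
  V = 94 − 3·13 + 3·174 + 3·(-157) = 106

106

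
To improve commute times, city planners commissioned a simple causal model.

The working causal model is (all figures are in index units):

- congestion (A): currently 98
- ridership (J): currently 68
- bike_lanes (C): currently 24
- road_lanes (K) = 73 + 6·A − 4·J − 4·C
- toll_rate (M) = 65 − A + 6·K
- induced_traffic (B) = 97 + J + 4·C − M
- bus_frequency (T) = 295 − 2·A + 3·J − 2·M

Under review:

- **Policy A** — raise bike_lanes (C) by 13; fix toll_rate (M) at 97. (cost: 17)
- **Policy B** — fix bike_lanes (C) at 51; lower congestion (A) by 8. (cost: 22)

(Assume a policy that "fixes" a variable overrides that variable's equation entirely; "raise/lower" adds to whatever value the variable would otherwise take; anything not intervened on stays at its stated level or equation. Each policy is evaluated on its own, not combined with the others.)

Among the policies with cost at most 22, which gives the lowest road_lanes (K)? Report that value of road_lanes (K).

137

Policy A (C + 13, M := 97):
  A = 98
  J = 68
  C = 24 + 13 = 37
  K = 73 + 6·98 − 4·68 − 4·37 = 241
Policy B (C := 51, A − 8):
  A = 98 − 8 = 90
  J = 68
  C = 51
  K = 73 + 6·90 − 4·68 − 4·51 = 137
Comparing — Policy A: K=241, Policy B: K=137. Lowest is 137 (Policy B).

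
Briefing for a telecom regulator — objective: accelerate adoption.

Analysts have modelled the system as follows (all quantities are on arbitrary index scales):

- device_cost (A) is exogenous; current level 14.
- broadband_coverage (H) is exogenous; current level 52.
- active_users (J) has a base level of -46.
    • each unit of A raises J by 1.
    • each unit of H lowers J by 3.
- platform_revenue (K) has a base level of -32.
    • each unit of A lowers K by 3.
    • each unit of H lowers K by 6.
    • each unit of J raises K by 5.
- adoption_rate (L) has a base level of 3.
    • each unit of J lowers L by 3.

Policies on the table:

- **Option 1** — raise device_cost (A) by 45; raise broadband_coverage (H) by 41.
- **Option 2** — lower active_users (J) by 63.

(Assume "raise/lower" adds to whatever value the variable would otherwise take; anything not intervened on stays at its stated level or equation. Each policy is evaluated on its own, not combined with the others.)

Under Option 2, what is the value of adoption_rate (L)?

756

Option 2 (J − 63):
  A = 14
  H = 52
  J = -46 + 14 − 3·52 (−63 from intervention) = -251
  L = 3 − 3·(-251) = 756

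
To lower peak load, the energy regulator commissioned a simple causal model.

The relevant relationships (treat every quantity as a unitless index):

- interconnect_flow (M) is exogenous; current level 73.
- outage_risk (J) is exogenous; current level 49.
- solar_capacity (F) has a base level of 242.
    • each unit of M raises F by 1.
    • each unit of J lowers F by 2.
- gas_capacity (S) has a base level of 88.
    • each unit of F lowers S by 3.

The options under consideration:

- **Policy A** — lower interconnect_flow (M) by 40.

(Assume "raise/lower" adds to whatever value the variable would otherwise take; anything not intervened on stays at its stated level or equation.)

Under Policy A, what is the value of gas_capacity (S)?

-443

Policy A (M − 40):
  M = 73 − 40 = 33
  J = 49
  F = 242 + 33 − 2·49 = 177
  S = 88 − 3·177 = -443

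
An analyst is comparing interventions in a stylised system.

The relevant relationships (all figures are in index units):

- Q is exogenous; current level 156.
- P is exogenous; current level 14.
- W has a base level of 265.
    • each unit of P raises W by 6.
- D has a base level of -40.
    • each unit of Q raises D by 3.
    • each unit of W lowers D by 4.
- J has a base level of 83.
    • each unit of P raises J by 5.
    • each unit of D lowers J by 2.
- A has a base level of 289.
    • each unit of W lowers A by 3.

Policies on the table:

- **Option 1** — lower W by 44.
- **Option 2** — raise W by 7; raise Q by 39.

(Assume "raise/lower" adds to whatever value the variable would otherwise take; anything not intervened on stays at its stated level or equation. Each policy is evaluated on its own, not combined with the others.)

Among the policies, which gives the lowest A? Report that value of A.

Option 1 (W − 44):
  P = 14
  W = 265 + 6·14 (−44 from intervention) = 305
  A = 289 − 3·305 = -626
Option 2 (W + 7, Q + 39):
  P = 14
  W = 265 + 6·14 (+7 from intervention) = 356
  A = 289 − 3·356 = -779
Comparing — Option 1: A=-626, Option 2: A=-779. Lowest is -779 (Option 2).

-779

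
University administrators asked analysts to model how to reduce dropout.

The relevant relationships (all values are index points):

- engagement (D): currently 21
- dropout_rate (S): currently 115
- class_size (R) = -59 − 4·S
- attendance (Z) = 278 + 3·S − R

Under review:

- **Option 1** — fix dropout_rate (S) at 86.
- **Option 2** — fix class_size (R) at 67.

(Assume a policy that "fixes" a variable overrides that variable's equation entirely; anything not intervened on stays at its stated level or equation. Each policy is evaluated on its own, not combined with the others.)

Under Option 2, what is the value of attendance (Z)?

556

Option 2 (R := 67):
  S = 115
  R = 67
  Z = 278 + 3·115 − 67 = 556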